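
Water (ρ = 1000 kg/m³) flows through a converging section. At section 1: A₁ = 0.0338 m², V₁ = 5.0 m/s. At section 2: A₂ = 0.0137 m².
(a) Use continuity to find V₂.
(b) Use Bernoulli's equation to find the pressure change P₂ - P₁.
(a) Continuity: A₁V₁=A₂V₂ -> V₂=A₁V₁/A₂=0.0338*5.0/0.0137=12.34 m/s
(b) Bernoulli: P₂-P₁=0.5*rho*(V₁^2-V₂^2)/1000=0.5*1000*(5.0^2-12.34^2)/1000=-63.64 kPa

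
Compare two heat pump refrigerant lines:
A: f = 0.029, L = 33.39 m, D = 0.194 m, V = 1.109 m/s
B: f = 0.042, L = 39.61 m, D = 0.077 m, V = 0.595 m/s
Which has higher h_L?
h_L(A) = 0.3129 m, h_L(B) = 0.3899 m. Answer: B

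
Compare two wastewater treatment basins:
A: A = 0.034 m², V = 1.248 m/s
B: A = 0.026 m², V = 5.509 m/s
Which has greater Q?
Q(A) = 42.43 L/s, Q(B) = 143.2 L/s. Answer: B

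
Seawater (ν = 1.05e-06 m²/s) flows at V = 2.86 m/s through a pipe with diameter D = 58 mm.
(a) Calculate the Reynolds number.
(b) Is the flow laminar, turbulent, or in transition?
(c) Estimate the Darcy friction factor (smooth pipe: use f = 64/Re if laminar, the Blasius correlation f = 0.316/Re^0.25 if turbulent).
(a) Re = V·D/ν = 2.86·0.058/1.05e-06 = 157980
(b) Flow regime: turbulent (Re > 4000)
(c) Friction factor: f = 0.316/Re^0.25 = 0.316/157980^0.25 = 0.01585 (Blasius is strictly valid for Re ≲ 1e5; used here as the smooth-pipe estimate the problem specifies)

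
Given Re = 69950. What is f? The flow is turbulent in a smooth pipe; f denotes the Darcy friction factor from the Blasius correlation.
Formula: f = \frac{0.316}{Re^{0.25}}
f = 0.316/69950^0.25 = 0.01943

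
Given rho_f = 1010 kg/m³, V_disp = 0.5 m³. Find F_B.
Formula: F_B = \rho_f g V_{disp}
F_B = 1010·9.81·0.5 = 4954 N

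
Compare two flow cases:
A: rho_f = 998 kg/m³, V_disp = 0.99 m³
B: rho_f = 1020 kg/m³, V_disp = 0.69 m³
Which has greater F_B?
F_B(A) = 9692 N, F_B(B) = 6904 N. Answer: A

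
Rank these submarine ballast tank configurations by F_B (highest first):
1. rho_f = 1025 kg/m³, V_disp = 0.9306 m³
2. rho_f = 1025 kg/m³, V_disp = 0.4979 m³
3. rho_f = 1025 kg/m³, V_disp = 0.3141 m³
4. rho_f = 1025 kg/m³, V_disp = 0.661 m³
Case 1: F_B = 9357 N
Case 2: F_B = 5007 N
Case 3: F_B = 3158 N
Case 4: F_B = 6647 N
Ranking (highest first): 1, 4, 2, 3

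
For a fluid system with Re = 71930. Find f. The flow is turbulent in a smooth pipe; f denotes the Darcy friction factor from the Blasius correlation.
Formula: f = \frac{0.316}{Re^{0.25}}
f = 0.316/71930^0.25 = 0.0193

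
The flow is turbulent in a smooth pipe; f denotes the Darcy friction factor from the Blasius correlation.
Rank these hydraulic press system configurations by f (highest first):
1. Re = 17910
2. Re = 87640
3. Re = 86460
Case 1: f = 0.02732
Case 2: f = 0.01837
Case 3: f = 0.01843
Ranking (highest first): 1, 3, 2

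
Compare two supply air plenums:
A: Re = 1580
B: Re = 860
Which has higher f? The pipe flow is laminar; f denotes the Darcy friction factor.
f(A) = 0.04051, f(B) = 0.07442. Answer: B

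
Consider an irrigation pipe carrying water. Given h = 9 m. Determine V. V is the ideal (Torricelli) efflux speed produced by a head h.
Formula: V = \sqrt{2 g h}
V = √(2·9.81·9) = 13.29 m/s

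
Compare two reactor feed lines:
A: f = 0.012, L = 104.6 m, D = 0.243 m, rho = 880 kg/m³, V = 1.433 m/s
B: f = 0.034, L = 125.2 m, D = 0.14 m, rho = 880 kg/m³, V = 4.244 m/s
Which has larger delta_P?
delta_P(A) = 4.667 kPa, delta_P(B) = 241 kPa. Answer: B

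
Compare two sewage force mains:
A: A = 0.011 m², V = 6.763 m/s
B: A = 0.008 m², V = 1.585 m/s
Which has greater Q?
Q(A) = 74.39 L/s, Q(B) = 12.68 L/s. Answer: A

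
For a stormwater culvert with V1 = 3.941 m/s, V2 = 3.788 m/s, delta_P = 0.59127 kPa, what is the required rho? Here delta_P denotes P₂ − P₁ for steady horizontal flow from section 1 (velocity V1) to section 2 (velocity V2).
Formula: \Delta P = \frac{1}{2} \rho (V_1^2 - V_2^2)
Substituting knowns: 0.59127 = 0.5·rho·(3.941² − 3.788²)/1000
Solving for rho: rho = 2·(0.59127·1000)/(3.941² − 3.788²) = 1000 kg/m³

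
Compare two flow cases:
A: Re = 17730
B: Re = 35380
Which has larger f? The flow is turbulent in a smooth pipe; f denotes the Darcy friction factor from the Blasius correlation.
f(A) = 0.02738, f(B) = 0.02304. Answer: A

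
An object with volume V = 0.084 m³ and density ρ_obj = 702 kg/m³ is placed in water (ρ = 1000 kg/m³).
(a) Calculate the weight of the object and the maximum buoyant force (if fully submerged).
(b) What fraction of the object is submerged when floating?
(a) W=rho_obj*g*V=702*9.81*0.084=578.5 N; F_B(max)=rho*g*V=1000*9.81*0.084=824.0 N
(b) Floating fraction=rho_obj/rho=702/1000=0.702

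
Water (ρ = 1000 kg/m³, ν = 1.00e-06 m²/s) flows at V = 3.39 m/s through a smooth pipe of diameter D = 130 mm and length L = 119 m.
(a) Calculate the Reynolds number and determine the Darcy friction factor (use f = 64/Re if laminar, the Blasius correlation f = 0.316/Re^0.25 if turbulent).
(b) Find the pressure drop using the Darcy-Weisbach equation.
(a) Re = V·D/ν = 3.39·0.13/1.00e-06 = 440700 → turbulent (Re > 4000); f = 0.316/Re^0.25 = 0.316/440700^0.25 = 0.012265 (Blasius is strictly valid for Re ≲ 1e5; used here as the smooth-pipe estimate the problem specifies)
(b) Darcy-Weisbach: ΔP = f·(L/D)·½ρV²/1000 = 0.012265·(119/0.130)·½·1000·3.39²/1000 = 64.51 kPa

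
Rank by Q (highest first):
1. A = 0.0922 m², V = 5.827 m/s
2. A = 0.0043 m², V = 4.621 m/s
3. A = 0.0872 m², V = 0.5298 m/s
Case 1: Q = 537.2 L/s
Case 2: Q = 19.87 L/s
Case 3: Q = 46.2 L/s
Ranking (highest first): 1, 3, 2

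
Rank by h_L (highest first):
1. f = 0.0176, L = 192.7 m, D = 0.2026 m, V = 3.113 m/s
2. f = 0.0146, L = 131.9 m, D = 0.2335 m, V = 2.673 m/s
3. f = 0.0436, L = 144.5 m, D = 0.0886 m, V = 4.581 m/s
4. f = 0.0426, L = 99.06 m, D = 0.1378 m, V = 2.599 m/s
Case 1: h_L = 8.268 m
Case 2: h_L = 3.003 m
Case 3: h_L = 76.06 m
Case 4: h_L = 10.54 m
Ranking (highest first): 3, 4, 1, 2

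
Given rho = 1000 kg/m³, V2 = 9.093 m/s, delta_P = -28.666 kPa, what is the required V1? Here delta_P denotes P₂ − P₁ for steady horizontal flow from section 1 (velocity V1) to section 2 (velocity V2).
Formula: \Delta P = \frac{1}{2} \rho (V_1^2 - V_2^2)
Substituting knowns: -28.666 = 0.5·1000·(V1² − 9.093²)/1000
Solving for V1: V1 = √(9.093² + 2·(-28.666·1000)/1000) = 5.035 m/s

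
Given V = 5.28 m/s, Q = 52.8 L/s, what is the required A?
Formula: Q = A V
Substituting knowns: 52.8 = A·5.28·1000
Solving for A: A = (52.8/1000)/5.28 = 0.01 m²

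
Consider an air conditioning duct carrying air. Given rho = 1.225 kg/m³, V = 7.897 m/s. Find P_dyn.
Formula: P_{dyn} = \frac{1}{2} \rho V^2
P_dyn = 0.5·1.225·7.897²/1000 = 0.0382 kPa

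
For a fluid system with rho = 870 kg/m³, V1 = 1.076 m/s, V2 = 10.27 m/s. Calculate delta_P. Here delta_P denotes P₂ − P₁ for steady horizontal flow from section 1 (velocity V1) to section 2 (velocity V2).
Formula: \Delta P = \frac{1}{2} \rho (V_1^2 - V_2^2)
delta_P = 0.5·870·(1.076² − 10.27²)/1000 = -45.38 kPa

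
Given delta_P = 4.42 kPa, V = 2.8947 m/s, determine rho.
Formula: V = \sqrt{\frac{2 \Delta P}{\rho}}
Substituting knowns: 2.8947 = √(2·(4.42·1000)/rho)
Solving for rho: rho = 2·(4.42·1000)/2.8947² = 1055 kg/m³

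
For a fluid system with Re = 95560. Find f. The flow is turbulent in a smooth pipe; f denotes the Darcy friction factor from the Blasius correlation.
Formula: f = \frac{0.316}{Re^{0.25}}
f = 0.316/95560^0.25 = 0.01797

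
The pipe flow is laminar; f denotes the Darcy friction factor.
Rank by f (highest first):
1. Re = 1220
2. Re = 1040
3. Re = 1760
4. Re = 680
Case 1: f = 0.05246
Case 2: f = 0.06154
Case 3: f = 0.03636
Case 4: f = 0.09412
Ranking (highest first): 4, 2, 1, 3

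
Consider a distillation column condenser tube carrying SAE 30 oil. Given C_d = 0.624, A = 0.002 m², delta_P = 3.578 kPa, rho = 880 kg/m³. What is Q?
Formula: Q = C_d A \sqrt{\frac{2 \Delta P}{\rho}}
Q = 0.624·0.002·√(2·(3.578·1000)/880)·1000 = 3.559 L/s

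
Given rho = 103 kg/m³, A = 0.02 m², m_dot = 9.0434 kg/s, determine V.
Formula: \dot{m} = \rho A V
Substituting knowns: 9.0434 = 103·0.02·V
Solving for V: V = 9.0434/(103·0.02) = 4.39 m/s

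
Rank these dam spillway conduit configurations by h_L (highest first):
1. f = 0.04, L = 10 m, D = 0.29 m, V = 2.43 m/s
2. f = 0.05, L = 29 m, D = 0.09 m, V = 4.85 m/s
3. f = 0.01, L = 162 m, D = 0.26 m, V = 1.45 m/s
Case 1: h_L = 0.4151 m
Case 2: h_L = 19.32 m
Case 3: h_L = 0.6677 m
Ranking (highest first): 2, 3, 1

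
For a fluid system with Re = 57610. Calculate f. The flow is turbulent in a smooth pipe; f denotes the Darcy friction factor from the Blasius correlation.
Formula: f = \frac{0.316}{Re^{0.25}}
f = 0.316/57610^0.25 = 0.0204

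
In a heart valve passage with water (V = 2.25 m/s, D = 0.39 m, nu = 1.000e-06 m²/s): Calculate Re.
Formula: Re = \frac{V D}{\nu}
Re = 2.25·0.39/1.000e-06 = 877500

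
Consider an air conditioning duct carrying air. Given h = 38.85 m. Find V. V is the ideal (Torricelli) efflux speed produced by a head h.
Formula: V = \sqrt{2 g h}
V = √(2·9.81·38.85) = 27.61 m/s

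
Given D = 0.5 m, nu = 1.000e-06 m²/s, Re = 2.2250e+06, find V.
Formula: Re = \frac{V D}{\nu}
Substituting knowns: 2.2250e+06 = V·0.5/1.000e-06
Solving for V: V = 2.2250e+06·1.000e-06/0.5 = 4.45 m/s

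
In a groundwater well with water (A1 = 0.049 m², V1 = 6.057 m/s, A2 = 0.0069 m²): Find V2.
Formula: V_2 = \frac{A_1 V_1}{A_2}
V2 = 0.049·6.057/0.0069 = 43.01 m/s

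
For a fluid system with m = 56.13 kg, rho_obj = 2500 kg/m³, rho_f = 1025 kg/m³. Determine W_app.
Formula: W_{app} = mg\left(1 - \frac{\rho_f}{\rho_{obj}}\right)
W_app = 56.13·9.81·(1 − 1025/2500) = 324.9 N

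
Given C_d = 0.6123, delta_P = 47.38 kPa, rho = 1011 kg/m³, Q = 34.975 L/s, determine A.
Formula: Q = C_d A \sqrt{\frac{2 \Delta P}{\rho}}
Substituting knowns: 34.975 = 0.6123·A·√(2·(47.38·1000)/1011)·1000
Solving for A: A = (34.975/1000)/(0.6123·√(2·(47.38·1000)/1011)) = 0.0059 m²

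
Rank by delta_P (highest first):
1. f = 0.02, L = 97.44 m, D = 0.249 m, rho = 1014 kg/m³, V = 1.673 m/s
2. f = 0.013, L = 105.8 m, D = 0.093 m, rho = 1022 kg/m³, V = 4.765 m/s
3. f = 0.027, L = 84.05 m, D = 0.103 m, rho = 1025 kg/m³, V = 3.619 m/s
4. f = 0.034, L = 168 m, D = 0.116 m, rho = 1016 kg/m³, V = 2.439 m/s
Case 1: delta_P = 11.11 kPa
Case 2: delta_P = 171.6 kPa
Case 3: delta_P = 147.9 kPa
Case 4: delta_P = 148.8 kPa
Ranking (highest first): 2, 4, 3, 1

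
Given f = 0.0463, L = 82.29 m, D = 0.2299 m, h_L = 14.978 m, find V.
Formula: h_L = f \frac{L}{D} \frac{V^2}{2g}
Substituting knowns: 14.978 = 0.0463·(82.29/0.2299)·V²/(2·9.81)
Solving for V: V = √(14.978·2·9.81/(0.0463·(82.29/0.2299))) = 4.211 m/s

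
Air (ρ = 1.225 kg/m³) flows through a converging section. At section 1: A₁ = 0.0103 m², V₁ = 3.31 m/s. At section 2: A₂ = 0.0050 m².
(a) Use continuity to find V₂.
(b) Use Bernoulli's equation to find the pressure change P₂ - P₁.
(a) Continuity: A₁V₁=A₂V₂ -> V₂=A₁V₁/A₂=0.0103*3.31/0.0050=6.82 m/s
(b) Bernoulli: P₂-P₁=0.5*rho*(V₁^2-V₂^2)/1000=0.5*1.225*(3.31^2-6.82^2)/1000=-0.02178 kPa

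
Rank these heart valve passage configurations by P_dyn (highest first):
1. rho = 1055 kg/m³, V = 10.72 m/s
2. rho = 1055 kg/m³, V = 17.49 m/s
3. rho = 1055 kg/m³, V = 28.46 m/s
Case 1: P_dyn = 60.62 kPa
Case 2: P_dyn = 161.4 kPa
Case 3: P_dyn = 427.3 kPa
Ranking (highest first): 3, 2, 1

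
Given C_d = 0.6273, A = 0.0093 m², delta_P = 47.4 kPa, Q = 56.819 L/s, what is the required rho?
Formula: Q = C_d A \sqrt{\frac{2 \Delta P}{\rho}}
Substituting knowns: 56.819 = 0.6273·0.0093·√(2·(47.4·1000)/rho)·1000
Solving for rho: rho = 2·(47.4·1000)/((56.819/1000)/(0.6273·0.0093))² = 999.4 kg/m³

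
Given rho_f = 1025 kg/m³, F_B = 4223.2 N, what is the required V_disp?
Formula: F_B = \rho_f g V_{disp}
Substituting knowns: 4223.2 = 1025·9.81·V_disp
Solving for V_disp: V_disp = 4223.2/(1025·9.81) = 0.42 m³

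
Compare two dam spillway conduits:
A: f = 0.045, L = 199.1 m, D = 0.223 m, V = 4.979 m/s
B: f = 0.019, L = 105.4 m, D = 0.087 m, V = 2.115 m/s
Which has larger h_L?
h_L(A) = 50.76 m, h_L(B) = 5.248 m. Answer: A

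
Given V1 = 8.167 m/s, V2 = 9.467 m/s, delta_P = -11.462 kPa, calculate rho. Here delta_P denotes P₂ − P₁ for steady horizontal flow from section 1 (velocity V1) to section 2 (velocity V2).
Formula: \Delta P = \frac{1}{2} \rho (V_1^2 - V_2^2)
Substituting knowns: -11.462 = 0.5·rho·(8.167² − 9.467²)/1000
Solving for rho: rho = 2·(-11.462·1000)/(8.167² − 9.467²) = 1000 kg/m³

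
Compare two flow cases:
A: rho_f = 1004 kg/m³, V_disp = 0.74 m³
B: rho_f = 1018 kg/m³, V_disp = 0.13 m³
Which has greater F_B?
F_B(A) = 7288 N, F_B(B) = 1298 N. Answer: A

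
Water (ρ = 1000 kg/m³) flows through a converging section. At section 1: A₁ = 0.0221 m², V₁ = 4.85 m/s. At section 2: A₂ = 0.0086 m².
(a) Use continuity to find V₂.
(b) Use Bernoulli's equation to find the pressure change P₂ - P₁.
(a) Continuity: A₁V₁=A₂V₂ -> V₂=A₁V₁/A₂=0.0221*4.85/0.0086=12.46 m/s
(b) Bernoulli: P₂-P₁=0.5*rho*(V₁^2-V₂^2)/1000=0.5*1000*(4.85^2-12.46^2)/1000=-65.86 kPa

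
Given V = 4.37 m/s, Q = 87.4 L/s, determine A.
Formula: Q = A V
Substituting knowns: 87.4 = A·4.37·1000
Solving for A: A = (87.4/1000)/4.37 = 0.02 m²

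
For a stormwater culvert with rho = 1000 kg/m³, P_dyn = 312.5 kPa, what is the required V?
Formula: P_{dyn} = \frac{1}{2} \rho V^2
Substituting knowns: 312.5 = 0.5·1000·V²/1000
Solving for V: V = √(2·(312.5·1000)/1000) = 25 m/s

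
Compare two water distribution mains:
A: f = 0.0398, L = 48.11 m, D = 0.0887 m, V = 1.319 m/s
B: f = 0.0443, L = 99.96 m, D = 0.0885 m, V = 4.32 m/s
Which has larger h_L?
h_L(A) = 1.914 m, h_L(B) = 47.59 m. Answer: B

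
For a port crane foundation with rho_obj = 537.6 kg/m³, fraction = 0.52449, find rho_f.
Formula: f_{sub} = \frac{\rho_{obj}}{\rho_f}
Substituting knowns: 0.52449 = 537.6/rho_f
Solving for rho_f: rho_f = 537.6/0.52449 = 1025 kg/m³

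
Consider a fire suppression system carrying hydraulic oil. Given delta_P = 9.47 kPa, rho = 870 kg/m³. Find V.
Formula: V = \sqrt{\frac{2 \Delta P}{\rho}}
V = √(2·(9.47·1000)/870) = 4.666 m/s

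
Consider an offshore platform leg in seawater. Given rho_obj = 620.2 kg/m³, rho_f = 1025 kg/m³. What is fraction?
Formula: f_{sub} = \frac{\rho_{obj}}{\rho_f}
fraction = 620.2/1025 = 0.6051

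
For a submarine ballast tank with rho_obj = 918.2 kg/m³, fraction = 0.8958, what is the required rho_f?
Formula: f_{sub} = \frac{\rho_{obj}}{\rho_f}
Substituting knowns: 0.8958 = 918.2/rho_f
Solving for rho_f: rho_f = 918.2/0.8958 = 1025 kg/m³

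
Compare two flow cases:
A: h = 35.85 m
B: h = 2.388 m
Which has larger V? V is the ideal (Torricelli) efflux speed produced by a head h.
V(A) = 26.52 m/s, V(B) = 6.845 m/s. Answer: A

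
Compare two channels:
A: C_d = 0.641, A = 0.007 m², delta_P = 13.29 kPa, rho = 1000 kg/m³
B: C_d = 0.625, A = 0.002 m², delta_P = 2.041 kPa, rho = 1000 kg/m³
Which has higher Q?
Q(A) = 23.13 L/s, Q(B) = 2.525 L/s. Answer: A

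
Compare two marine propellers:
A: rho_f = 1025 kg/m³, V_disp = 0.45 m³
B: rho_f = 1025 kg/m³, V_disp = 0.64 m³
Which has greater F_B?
F_B(A) = 4525 N, F_B(B) = 6435 N. Answer: B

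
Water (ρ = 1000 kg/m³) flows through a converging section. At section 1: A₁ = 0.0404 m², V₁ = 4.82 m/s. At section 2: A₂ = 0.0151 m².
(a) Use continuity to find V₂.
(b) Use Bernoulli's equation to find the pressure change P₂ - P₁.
(a) Continuity: A₁V₁=A₂V₂ -> V₂=A₁V₁/A₂=0.0404*4.82/0.0151=12.90 m/s
(b) Bernoulli: P₂-P₁=0.5*rho*(V₁^2-V₂^2)/1000=0.5*1000*(4.82^2-12.90^2)/1000=-71.59 kPa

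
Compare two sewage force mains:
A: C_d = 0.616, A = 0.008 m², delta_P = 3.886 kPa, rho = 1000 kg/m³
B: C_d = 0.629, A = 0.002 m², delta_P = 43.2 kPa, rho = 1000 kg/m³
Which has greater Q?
Q(A) = 13.74 L/s, Q(B) = 11.69 L/s. Answer: A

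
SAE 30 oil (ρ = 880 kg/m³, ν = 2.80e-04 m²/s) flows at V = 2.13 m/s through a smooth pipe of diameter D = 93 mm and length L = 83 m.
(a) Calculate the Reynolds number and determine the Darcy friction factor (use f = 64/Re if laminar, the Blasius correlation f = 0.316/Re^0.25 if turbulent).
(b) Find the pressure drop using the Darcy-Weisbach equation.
(a) Re = V·D/ν = 2.13·0.093/2.80e-04 = 707.46 → laminar (Re < 2300); f = 64/Re = 64/707.46 = 0.090464
(b) Darcy-Weisbach: ΔP = f·(L/D)·½ρV²/1000 = 0.090464·(83/0.093)·½·880·2.13²/1000 = 161.2 kPa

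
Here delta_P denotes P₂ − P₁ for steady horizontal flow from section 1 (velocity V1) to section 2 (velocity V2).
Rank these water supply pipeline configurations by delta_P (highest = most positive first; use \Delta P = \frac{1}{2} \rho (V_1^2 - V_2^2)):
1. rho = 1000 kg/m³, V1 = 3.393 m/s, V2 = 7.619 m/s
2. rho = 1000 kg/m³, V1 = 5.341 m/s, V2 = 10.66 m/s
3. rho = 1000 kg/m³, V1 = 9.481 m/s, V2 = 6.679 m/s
Case 1: delta_P = -23.27 kPa
Case 2: delta_P = -42.55 kPa
Case 3: delta_P = 22.64 kPa
Ranking (highest first): 3, 1, 2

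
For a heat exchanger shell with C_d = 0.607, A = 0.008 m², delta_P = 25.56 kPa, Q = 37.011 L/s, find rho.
Formula: Q = C_d A \sqrt{\frac{2 \Delta P}{\rho}}
Substituting knowns: 37.011 = 0.607·0.008·√(2·(25.56·1000)/rho)·1000
Solving for rho: rho = 2·(25.56·1000)/((37.011/1000)/(0.607·0.008))² = 880 kg/m³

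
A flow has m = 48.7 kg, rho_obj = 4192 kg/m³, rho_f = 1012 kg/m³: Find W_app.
Formula: W_{app} = mg\left(1 - \frac{\rho_f}{\rho_{obj}}\right)
W_app = 48.7·9.81·(1 − 1012/4192) = 362.4 N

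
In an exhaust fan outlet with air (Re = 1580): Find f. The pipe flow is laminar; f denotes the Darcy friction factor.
Formula: f = \frac{64}{Re}
f = 64/1580 = 0.04051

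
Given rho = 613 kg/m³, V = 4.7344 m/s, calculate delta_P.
Formula: V = \sqrt{\frac{2 \Delta P}{\rho}}
Substituting knowns: 4.7344 = √(2·(delta_P·1000)/613)
Solving for delta_P: delta_P = 4.7344²·613/2/1000 = 6.87 kPa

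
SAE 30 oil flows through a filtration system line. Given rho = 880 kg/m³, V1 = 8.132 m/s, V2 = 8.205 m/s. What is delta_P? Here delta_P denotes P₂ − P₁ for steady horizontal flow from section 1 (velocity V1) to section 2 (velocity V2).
Formula: \Delta P = \frac{1}{2} \rho (V_1^2 - V_2^2)
delta_P = 0.5·880·(8.132² − 8.205²)/1000 = -0.5247 kPa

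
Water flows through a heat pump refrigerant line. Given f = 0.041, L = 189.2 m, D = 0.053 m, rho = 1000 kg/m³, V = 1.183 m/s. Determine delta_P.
Formula: \Delta P = f \frac{L}{D} \frac{\rho V^2}{2}
delta_P = 0.041·(189.2/0.053)·0.5·1000·1.183²/1000 = 102.4 kPa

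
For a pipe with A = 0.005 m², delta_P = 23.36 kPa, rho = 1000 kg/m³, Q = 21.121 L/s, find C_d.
Formula: Q = C_d A \sqrt{\frac{2 \Delta P}{\rho}}
Substituting knowns: 21.121 = C_d·0.005·√(2·(23.36·1000)/1000)·1000
Solving for C_d: C_d = (21.121/1000)/(0.005·√(2·(23.36·1000)/1000)) = 0.618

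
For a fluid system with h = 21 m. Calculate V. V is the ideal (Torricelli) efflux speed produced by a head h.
Formula: V = \sqrt{2 g h}
V = √(2·9.81·21) = 20.3 m/s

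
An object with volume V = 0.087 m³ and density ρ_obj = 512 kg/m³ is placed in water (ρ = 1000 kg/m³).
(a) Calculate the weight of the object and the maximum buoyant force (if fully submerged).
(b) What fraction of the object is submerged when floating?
(a) W=rho_obj*g*V=512*9.81*0.087=437.0 N; F_B(max)=rho*g*V=1000*9.81*0.087=853.5 N
(b) Floating fraction=rho_obj/rho=512/1000=0.512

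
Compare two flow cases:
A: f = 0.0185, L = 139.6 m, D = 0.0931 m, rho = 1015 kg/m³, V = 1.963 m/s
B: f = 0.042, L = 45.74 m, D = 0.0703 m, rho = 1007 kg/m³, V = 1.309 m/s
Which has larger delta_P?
delta_P(A) = 54.25 kPa, delta_P(B) = 23.58 kPa. Answer: A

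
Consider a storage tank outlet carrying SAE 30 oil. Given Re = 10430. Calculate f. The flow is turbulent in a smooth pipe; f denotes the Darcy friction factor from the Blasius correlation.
Formula: f = \frac{0.316}{Re^{0.25}}
f = 0.316/10430^0.25 = 0.03127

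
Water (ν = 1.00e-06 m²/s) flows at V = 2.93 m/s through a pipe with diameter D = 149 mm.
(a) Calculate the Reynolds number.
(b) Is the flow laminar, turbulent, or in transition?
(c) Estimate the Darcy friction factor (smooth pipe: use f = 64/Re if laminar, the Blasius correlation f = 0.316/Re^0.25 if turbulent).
(a) Re = V·D/ν = 2.93·0.149/1.00e-06 = 436570
(b) Flow regime: turbulent (Re > 4000)
(c) Friction factor: f = 0.316/Re^0.25 = 0.316/436570^0.25 = 0.01229 (Blasius is strictly valid for Re ≲ 1e5; used here as the smooth-pipe estimate the problem specifies)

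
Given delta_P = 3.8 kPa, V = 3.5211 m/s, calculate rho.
Formula: V = \sqrt{\frac{2 \Delta P}{\rho}}
Substituting knowns: 3.5211 = √(2·(3.8·1000)/rho)
Solving for rho: rho = 2·(3.8·1000)/3.5211² = 613 kg/m³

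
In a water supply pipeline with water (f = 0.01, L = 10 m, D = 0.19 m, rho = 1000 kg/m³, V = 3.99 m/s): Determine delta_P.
Formula: \Delta P = f \frac{L}{D} \frac{\rho V^2}{2}
delta_P = 0.01·(10/0.19)·0.5·1000·3.99²/1000 = 4.189 kPa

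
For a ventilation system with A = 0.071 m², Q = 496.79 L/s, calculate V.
Formula: Q = A V
Substituting knowns: 496.79 = 0.071·V·1000
Solving for V: V = (496.79/1000)/0.071 = 6.997 m/s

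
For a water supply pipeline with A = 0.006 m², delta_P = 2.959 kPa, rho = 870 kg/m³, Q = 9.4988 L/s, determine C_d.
Formula: Q = C_d A \sqrt{\frac{2 \Delta P}{\rho}}
Substituting knowns: 9.4988 = C_d·0.006·√(2·(2.959·1000)/870)·1000
Solving for C_d: C_d = (9.4988/1000)/(0.006·√(2·(2.959·1000)/870)) = 0.607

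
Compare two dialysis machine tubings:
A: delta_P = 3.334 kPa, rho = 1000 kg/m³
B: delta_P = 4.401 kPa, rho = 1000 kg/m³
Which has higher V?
V(A) = 2.582 m/s, V(B) = 2.967 m/s. Answer: B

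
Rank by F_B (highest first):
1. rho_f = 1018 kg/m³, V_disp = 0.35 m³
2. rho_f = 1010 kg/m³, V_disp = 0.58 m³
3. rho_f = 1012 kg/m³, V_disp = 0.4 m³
Case 1: F_B = 3495 N
Case 2: F_B = 5747 N
Case 3: F_B = 3971 N
Ranking (highest first): 2, 3, 1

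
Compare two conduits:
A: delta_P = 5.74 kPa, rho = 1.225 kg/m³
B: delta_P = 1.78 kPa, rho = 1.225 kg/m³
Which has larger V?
V(A) = 96.81 m/s, V(B) = 53.91 m/s. Answer: A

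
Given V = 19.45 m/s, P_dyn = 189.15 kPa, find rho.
Formula: P_{dyn} = \frac{1}{2} \rho V^2
Substituting knowns: 189.15 = 0.5·rho·19.45²/1000
Solving for rho: rho = 2·(189.15·1000)/19.45² = 1000 kg/m³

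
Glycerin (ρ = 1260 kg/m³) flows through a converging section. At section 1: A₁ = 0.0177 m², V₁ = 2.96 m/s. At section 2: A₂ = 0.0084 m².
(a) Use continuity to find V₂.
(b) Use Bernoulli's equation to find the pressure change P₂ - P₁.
(a) Continuity: A₁V₁=A₂V₂ -> V₂=A₁V₁/A₂=0.0177*2.96/0.0084=6.24 m/s
(b) Bernoulli: P₂-P₁=0.5*rho*(V₁^2-V₂^2)/1000=0.5*1260*(2.96^2-6.24^2)/1000=-19.01 kPa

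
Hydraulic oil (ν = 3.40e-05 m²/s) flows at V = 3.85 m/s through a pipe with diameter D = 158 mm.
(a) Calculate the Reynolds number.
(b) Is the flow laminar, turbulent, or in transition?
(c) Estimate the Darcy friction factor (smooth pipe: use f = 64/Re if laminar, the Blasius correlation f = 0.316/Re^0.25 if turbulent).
(a) Re = V·D/ν = 3.85·0.158/3.40e-05 = 17891
(b) Flow regime: turbulent (Re > 4000)
(c) Friction factor: f = 0.316/Re^0.25 = 0.316/17891^0.25 = 0.02732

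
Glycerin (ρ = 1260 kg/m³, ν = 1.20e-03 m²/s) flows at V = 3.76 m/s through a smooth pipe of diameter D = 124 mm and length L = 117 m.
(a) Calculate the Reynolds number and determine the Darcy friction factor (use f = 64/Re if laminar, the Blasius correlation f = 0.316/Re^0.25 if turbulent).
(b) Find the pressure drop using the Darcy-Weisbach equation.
(a) Re = V·D/ν = 3.76·0.124/1.20e-03 = 388.53 → laminar (Re < 2300); f = 64/Re = 64/388.53 = 0.16472
(b) Darcy-Weisbach: ΔP = f·(L/D)·½ρV²/1000 = 0.16472·(117/0.124)·½·1260·3.76²/1000 = 1384 kPa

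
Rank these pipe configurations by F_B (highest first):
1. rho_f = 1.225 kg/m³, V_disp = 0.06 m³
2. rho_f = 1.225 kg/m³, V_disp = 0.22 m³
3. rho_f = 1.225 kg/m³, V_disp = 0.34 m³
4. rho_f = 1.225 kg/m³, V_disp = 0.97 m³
Case 1: F_B = 0.721 N
Case 2: F_B = 2.644 N
Case 3: F_B = 4.086 N
Case 4: F_B = 11.66 N
Ranking (highest first): 4, 3, 2, 1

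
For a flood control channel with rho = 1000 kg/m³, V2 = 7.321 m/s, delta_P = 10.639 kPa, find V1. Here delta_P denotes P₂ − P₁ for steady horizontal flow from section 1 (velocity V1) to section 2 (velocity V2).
Formula: \Delta P = \frac{1}{2} \rho (V_1^2 - V_2^2)
Substituting knowns: 10.639 = 0.5·1000·(V1² − 7.321²)/1000
Solving for V1: V1 = √(7.321² + 2·(10.639·1000)/1000) = 8.653 m/s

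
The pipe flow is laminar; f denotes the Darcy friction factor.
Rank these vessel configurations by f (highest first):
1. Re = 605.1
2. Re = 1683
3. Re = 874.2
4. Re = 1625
Case 1: f = 0.1058
Case 2: f = 0.03803
Case 3: f = 0.07321
Case 4: f = 0.03938
Ranking (highest first): 1, 3, 4, 2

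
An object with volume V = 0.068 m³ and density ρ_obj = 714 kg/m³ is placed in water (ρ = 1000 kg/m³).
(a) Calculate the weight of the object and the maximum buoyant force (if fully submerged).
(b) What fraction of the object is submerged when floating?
(a) W=rho_obj*g*V=714*9.81*0.068=476.3 N; F_B(max)=rho*g*V=1000*9.81*0.068=667.1 N
(b) Floating fraction=rho_obj/rho=714/1000=0.714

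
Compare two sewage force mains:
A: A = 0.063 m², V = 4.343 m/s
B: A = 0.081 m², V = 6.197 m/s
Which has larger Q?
Q(A) = 273.6 L/s, Q(B) = 502 L/s. Answer: B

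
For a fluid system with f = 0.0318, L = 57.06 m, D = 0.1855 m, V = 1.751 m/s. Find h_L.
Formula: h_L = f \frac{L}{D} \frac{V^2}{2g}
h_L = 0.0318·(57.06/0.1855)·1.751²/(2·9.81) = 1.529 m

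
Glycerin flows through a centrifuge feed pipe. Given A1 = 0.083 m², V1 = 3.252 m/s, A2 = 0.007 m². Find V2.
Formula: V_2 = \frac{A_1 V_1}{A_2}
V2 = 0.083·3.252/0.007 = 38.56 m/s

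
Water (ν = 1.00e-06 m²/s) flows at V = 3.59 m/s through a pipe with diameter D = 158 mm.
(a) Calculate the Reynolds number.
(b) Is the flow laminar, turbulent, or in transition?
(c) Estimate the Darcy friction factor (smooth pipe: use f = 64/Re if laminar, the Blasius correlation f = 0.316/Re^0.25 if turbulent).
(a) Re = V·D/ν = 3.59·0.158/1.00e-06 = 567220
(b) Flow regime: turbulent (Re > 4000)
(c) Friction factor: f = 0.316/Re^0.25 = 0.316/567220^0.25 = 0.01151 (Blasius is strictly valid for Re ≲ 1e5; used here as the smooth-pipe estimate the problem specifies)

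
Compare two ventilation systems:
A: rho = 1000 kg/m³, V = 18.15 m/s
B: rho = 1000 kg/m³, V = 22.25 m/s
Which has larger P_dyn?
P_dyn(A) = 164.7 kPa, P_dyn(B) = 247.5 kPa. Answer: B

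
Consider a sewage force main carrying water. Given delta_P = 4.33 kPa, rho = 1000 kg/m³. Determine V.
Formula: V = \sqrt{\frac{2 \Delta P}{\rho}}
V = √(2·(4.33·1000)/1000) = 2.943 m/s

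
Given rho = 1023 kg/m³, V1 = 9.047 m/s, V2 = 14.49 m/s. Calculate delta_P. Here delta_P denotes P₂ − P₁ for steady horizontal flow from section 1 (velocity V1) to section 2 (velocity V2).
Formula: \Delta P = \frac{1}{2} \rho (V_1^2 - V_2^2)
delta_P = 0.5·1023·(9.047² − 14.49²)/1000 = -65.53 kPa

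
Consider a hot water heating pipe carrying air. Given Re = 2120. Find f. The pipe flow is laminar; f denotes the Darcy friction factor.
Formula: f = \frac{64}{Re}
f = 64/2120 = 0.03019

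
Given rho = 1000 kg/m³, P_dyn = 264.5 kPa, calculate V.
Formula: P_{dyn} = \frac{1}{2} \rho V^2
Substituting knowns: 264.5 = 0.5·1000·V²/1000
Solving for V: V = √(2·(264.5·1000)/1000) = 23 m/s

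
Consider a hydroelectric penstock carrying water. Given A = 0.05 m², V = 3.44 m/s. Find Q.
Formula: Q = A V
Q = 0.05·3.44·1000 = 172 L/s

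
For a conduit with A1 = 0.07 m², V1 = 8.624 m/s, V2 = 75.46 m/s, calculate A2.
Formula: V_2 = \frac{A_1 V_1}{A_2}
Substituting knowns: 75.46 = 0.07·8.624/A2
Solving for A2: A2 = 0.07·8.624/75.46 = 0.008 m²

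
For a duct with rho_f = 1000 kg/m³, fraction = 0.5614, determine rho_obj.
Formula: f_{sub} = \frac{\rho_{obj}}{\rho_f}
Substituting knowns: 0.5614 = rho_obj/1000
Solving for rho_obj: rho_obj = 0.5614·1000 = 561.4 kg/m³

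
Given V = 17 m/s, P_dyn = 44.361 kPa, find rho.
Formula: P_{dyn} = \frac{1}{2} \rho V^2
Substituting knowns: 44.361 = 0.5·rho·17²/1000
Solving for rho: rho = 2·(44.361·1000)/17² = 307 kg/m³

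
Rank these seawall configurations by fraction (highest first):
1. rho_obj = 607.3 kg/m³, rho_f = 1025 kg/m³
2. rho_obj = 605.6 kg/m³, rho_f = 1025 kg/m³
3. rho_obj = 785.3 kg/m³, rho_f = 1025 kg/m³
Case 1: fraction = 0.5925
Case 2: fraction = 0.5908
Case 3: fraction = 0.7661
Ranking (highest first): 3, 1, 2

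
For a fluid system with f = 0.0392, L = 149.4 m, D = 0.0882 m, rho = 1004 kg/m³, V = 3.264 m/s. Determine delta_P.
Formula: \Delta P = f \frac{L}{D} \frac{\rho V^2}{2}
delta_P = 0.0392·(149.4/0.0882)·0.5·1004·3.264²/1000 = 355.1 kPa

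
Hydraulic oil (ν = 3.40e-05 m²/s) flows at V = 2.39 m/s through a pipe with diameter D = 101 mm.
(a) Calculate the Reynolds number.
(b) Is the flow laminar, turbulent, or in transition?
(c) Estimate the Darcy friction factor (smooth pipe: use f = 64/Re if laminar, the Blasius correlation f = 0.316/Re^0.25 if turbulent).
(a) Re = V·D/ν = 2.39·0.101/3.40e-05 = 7099.7
(b) Flow regime: turbulent (Re > 4000)
(c) Friction factor: f = 0.316/Re^0.25 = 0.316/7099.7^0.25 = 0.03443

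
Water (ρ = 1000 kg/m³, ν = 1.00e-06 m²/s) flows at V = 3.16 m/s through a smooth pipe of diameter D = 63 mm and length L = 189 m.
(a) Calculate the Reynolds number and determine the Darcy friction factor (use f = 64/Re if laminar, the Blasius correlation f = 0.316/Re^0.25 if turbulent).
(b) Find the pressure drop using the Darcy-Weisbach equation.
(a) Re = V·D/ν = 3.16·0.063/1.00e-06 = 199080 → turbulent (Re > 4000); f = 0.316/Re^0.25 = 0.316/199080^0.25 = 0.01496 (Blasius is strictly valid for Re ≲ 1e5; used here as the smooth-pipe estimate the problem specifies)
(b) Darcy-Weisbach: ΔP = f·(L/D)·½ρV²/1000 = 0.01496·(189/0.063)·½·1000·3.16²/1000 = 224.1 kPa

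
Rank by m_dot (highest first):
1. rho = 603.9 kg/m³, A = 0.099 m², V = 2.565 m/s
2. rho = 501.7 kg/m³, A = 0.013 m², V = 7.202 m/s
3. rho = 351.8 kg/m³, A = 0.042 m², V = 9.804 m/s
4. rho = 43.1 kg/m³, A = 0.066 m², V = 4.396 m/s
Case 1: m_dot = 153.4 kg/s
Case 2: m_dot = 46.97 kg/s
Case 3: m_dot = 144.9 kg/s
Case 4: m_dot = 12.5 kg/s
Ranking (highest first): 1, 3, 2, 4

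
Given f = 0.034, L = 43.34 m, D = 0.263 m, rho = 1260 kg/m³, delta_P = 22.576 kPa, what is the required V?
Formula: \Delta P = f \frac{L}{D} \frac{\rho V^2}{2}
Substituting knowns: 22.576 = 0.034·(43.34/0.263)·0.5·1260·V²/1000
Solving for V: V = √((22.576·1000)/(0.034·(43.34/0.263)·0.5·1260)) = 2.529 m/s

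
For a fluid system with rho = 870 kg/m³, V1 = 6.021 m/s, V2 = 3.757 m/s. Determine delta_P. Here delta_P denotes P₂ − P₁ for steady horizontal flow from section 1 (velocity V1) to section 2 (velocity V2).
Formula: \Delta P = \frac{1}{2} \rho (V_1^2 - V_2^2)
delta_P = 0.5·870·(6.021² − 3.757²)/1000 = 9.63 kPa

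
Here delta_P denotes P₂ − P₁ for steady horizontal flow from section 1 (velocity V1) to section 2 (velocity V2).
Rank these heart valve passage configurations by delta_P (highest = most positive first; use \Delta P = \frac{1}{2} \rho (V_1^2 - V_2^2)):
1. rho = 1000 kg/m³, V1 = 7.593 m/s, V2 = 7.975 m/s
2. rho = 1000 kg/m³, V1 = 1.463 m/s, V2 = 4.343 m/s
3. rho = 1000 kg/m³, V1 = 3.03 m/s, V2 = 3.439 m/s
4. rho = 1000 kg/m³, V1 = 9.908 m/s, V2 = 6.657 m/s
Case 1: delta_P = -2.973 kPa
Case 2: delta_P = -8.361 kPa
Case 3: delta_P = -1.323 kPa
Case 4: delta_P = 26.93 kPa
Ranking (highest first): 4, 3, 1, 2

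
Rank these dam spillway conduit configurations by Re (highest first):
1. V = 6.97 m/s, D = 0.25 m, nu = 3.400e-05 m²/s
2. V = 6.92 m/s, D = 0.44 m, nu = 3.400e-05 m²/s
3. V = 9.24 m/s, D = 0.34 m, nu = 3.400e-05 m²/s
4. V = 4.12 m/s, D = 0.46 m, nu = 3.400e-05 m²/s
Case 1: Re = 51250
Case 2: Re = 89553
Case 3: Re = 92400
Case 4: Re = 55741
Ranking (highest first): 3, 2, 4, 1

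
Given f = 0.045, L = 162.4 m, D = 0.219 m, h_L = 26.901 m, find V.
Formula: h_L = f \frac{L}{D} \frac{V^2}{2g}
Substituting knowns: 26.901 = 0.045·(162.4/0.219)·V²/(2·9.81)
Solving for V: V = √(26.901·2·9.81/(0.045·(162.4/0.219))) = 3.977 m/s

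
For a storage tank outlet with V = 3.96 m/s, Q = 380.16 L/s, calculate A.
Formula: Q = A V
Substituting knowns: 380.16 = A·3.96·1000
Solving for A: A = (380.16/1000)/3.96 = 0.096 m²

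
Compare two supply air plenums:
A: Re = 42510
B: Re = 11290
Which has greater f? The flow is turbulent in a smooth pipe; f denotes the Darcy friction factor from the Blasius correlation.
f(A) = 0.02201, f(B) = 0.03066. Answer: B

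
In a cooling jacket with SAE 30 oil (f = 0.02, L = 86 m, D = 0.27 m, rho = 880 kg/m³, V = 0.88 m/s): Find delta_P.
Formula: \Delta P = f \frac{L}{D} \frac{\rho V^2}{2}
delta_P = 0.02·(86/0.27)·0.5·880·0.88²/1000 = 2.171 kPa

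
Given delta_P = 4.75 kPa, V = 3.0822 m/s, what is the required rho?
Formula: V = \sqrt{\frac{2 \Delta P}{\rho}}
Substituting knowns: 3.0822 = √(2·(4.75·1000)/rho)
Solving for rho: rho = 2·(4.75·1000)/3.0822² = 1000 kg/m³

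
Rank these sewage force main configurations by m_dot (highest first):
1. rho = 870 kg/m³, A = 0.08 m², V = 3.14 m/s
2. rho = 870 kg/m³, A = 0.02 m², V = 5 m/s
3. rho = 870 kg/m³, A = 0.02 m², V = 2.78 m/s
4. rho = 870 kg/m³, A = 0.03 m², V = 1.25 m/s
Case 1: m_dot = 218.5 kg/s
Case 2: m_dot = 87 kg/s
Case 3: m_dot = 48.37 kg/s
Case 4: m_dot = 32.62 kg/s
Ranking (highest first): 1, 2, 3, 4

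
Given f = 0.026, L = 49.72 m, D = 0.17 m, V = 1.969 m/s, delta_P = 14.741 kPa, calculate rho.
Formula: \Delta P = f \frac{L}{D} \frac{\rho V^2}{2}
Substituting knowns: 14.741 = 0.026·(49.72/0.17)·0.5·rho·1.969²/1000
Solving for rho: rho = (14.741·1000)/(0.026·(49.72/0.17)·0.5·1.969²) = 1000 kg/m³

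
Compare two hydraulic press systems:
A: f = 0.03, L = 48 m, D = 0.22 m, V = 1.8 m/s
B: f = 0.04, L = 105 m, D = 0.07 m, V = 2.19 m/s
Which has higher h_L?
h_L(A) = 1.081 m, h_L(B) = 14.67 m. Answer: B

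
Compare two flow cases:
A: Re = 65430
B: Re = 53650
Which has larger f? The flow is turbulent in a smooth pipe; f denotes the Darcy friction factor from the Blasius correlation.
f(A) = 0.01976, f(B) = 0.02076. Answer: B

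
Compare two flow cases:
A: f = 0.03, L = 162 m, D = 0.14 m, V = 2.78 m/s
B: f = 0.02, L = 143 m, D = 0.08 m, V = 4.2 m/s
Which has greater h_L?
h_L(A) = 13.67 m, h_L(B) = 32.14 m. Answer: B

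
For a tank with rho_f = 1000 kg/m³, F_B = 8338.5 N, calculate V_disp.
Formula: F_B = \rho_f g V_{disp}
Substituting knowns: 8338.5 = 1000·9.81·V_disp
Solving for V_disp: V_disp = 8338.5/(1000·9.81) = 0.85 m³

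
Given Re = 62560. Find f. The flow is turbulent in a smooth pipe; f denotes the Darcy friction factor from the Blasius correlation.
Formula: f = \frac{0.316}{Re^{0.25}}
f = 0.316/62560^0.25 = 0.01998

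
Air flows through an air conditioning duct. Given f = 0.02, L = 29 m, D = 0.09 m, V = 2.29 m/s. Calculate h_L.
Formula: h_L = f \frac{L}{D} \frac{V^2}{2g}
h_L = 0.02·(29/0.09)·2.29²/(2·9.81) = 1.722 m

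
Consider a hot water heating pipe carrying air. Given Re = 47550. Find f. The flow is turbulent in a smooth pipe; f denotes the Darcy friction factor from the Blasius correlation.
Formula: f = \frac{0.316}{Re^{0.25}}
f = 0.316/47550^0.25 = 0.0214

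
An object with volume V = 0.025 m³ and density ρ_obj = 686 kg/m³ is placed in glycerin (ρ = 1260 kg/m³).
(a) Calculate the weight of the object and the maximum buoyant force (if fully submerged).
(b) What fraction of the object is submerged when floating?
(a) W=rho_obj*g*V=686*9.81*0.025=168.2 N; F_B(max)=rho*g*V=1260*9.81*0.025=309.0 N
(b) Floating fraction=rho_obj/rho=686/1260=0.544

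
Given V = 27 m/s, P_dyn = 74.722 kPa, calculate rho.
Formula: P_{dyn} = \frac{1}{2} \rho V^2
Substituting knowns: 74.722 = 0.5·rho·27²/1000
Solving for rho: rho = 2·(74.722·1000)/27² = 205 kg/m³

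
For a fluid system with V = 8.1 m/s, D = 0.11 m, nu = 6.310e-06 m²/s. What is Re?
Formula: Re = \frac{V D}{\nu}
Re = 8.1·0.11/6.310e-06 = 141204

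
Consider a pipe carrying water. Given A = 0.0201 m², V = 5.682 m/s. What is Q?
Formula: Q = A V
Q = 0.0201·5.682·1000 = 114.2 L/s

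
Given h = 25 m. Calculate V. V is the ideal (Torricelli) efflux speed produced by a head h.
Formula: V = \sqrt{2 g h}
V = √(2·9.81·25) = 22.15 m/s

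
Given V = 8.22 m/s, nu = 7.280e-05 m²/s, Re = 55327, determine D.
Formula: Re = \frac{V D}{\nu}
Substituting knowns: 55327 = 8.22·D/7.280e-05
Solving for D: D = 55327·7.280e-05/8.22 = 0.49 m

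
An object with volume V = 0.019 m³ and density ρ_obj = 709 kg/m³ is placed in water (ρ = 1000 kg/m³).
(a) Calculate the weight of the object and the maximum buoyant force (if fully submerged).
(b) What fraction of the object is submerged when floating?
(a) W=rho_obj*g*V=709*9.81*0.019=132.2 N; F_B(max)=rho*g*V=1000*9.81*0.019=186.4 N
(b) Floating fraction=rho_obj/rho=709/1000=0.709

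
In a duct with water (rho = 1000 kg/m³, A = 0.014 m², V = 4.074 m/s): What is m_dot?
Formula: \dot{m} = \rho A V
m_dot = 1000·0.014·4.074 = 57.04 kg/s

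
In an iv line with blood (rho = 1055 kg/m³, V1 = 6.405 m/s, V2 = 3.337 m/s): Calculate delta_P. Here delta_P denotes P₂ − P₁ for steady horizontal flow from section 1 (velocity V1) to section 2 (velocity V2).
Formula: \Delta P = \frac{1}{2} \rho (V_1^2 - V_2^2)
delta_P = 0.5·1055·(6.405² − 3.337²)/1000 = 15.77 kPa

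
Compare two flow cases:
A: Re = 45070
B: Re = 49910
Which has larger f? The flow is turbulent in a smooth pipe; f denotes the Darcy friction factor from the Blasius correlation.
f(A) = 0.02169, f(B) = 0.02114. Answer: A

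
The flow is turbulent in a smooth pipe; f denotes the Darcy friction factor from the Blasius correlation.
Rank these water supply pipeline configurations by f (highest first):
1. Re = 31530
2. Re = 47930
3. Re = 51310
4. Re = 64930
Case 1: f = 0.02371
Case 2: f = 0.02136
Case 3: f = 0.021
Case 4: f = 0.0198
Ranking (highest first): 1, 2, 3, 4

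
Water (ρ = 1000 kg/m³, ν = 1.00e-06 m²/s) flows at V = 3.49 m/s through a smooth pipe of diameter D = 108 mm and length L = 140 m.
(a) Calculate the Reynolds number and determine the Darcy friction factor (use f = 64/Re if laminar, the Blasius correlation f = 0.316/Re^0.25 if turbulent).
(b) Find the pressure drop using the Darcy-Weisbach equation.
(a) Re = V·D/ν = 3.49·0.108/1.00e-06 = 376920 → turbulent (Re > 4000); f = 0.316/Re^0.25 = 0.316/376920^0.25 = 0.012753 (Blasius is strictly valid for Re ≲ 1e5; used here as the smooth-pipe estimate the problem specifies)
(b) Darcy-Weisbach: ΔP = f·(L/D)·½ρV²/1000 = 0.012753·(140/0.108)·½·1000·3.49²/1000 = 100.7 kPa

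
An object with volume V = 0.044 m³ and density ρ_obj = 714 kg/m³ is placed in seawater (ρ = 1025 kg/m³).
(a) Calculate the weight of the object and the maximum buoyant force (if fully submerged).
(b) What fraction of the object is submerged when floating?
(a) W=rho_obj*g*V=714*9.81*0.044=308.2 N; F_B(max)=rho*g*V=1025*9.81*0.044=442.4 N
(b) Floating fraction=rho_obj/rho=714/1025=0.697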